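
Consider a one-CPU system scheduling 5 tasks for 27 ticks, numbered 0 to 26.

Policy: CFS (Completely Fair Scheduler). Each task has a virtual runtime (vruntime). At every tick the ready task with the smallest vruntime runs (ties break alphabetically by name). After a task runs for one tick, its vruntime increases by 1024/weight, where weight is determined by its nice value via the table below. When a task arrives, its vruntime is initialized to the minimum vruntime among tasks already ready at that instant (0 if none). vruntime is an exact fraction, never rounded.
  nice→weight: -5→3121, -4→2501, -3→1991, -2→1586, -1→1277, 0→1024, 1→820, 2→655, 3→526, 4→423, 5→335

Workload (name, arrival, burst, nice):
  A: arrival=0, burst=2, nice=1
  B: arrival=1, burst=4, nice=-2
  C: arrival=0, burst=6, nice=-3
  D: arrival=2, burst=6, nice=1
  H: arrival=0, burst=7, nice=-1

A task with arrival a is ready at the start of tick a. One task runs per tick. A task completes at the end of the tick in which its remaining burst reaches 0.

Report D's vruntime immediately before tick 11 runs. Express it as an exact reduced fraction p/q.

vruntime(D, start of tick 11) = 512/205

t=0: vr[A=0 C=0 H=0] → run A
t=1: vr[A=256/205 B=0 C=0 H=0] → run B
t=2: vr[A=256/205 B=512/793 C=0 D=0 H=0] → run C
t=3: vr[A=256/205 B=512/793 C=1024/1991 D=0 H=0] → run D
t=4: vr[A=256/205 B=512/793 C=1024/1991 D=256/205 H=0] → run H
t=5: vr[A=256/205 B=512/793 C=1024/1991 D=256/205 H=1024/1277] → run C
t=6: vr[A=256/205 B=512/793 C=2048/1991 D=256/205 H=1024/1277] → run B
t=7: vr[A=256/205 B=1024/793 C=2048/1991 D=256/205 H=1024/1277] → run H
t=8: vr[A=256/205 B=1024/793 C=2048/1991 D=256/205 H=2048/1277] → run C
t=9: vr[A=256/205 B=1024/793 C=3072/1991 D=256/205 H=2048/1277] → run A
t=10: vr[B=1024/793 C=3072/1991 D=256/205 H=2048/1277] → run D
t=11: vr[B=1024/793 C=3072/1991 D=512/205 H=2048/1277] → run B
t=12: vr[B=1536/793 C=3072/1991 D=512/205 H=2048/1277] → run C
t=13: vr[B=1536/793 C=4096/1991 D=512/205 H=2048/1277] → run H
t=14: vr[B=1536/793 C=4096/1991 D=512/205 H=3072/1277] → run B
t=15: vr[C=4096/1991 D=512/205 H=3072/1277] → run C
t=16: vr[C=5120/1991 D=512/205 H=3072/1277] → run H
t=17: vr[C=5120/1991 D=512/205 H=4096/1277] → run D
t=18: vr[C=5120/1991 D=768/205 H=4096/1277] → run C
t=19: vr[D=768/205 H=4096/1277] → run H
t=20: vr[D=768/205 H=5120/1277] → run D
t=21: vr[D=1024/205 H=5120/1277] → run H
t=22: vr[D=1024/205 H=6144/1277] → run H
t=23: vr[D=1024/205] → run D
t=24: vr[D=256/41] → run D
t=25: (idle)
t=26: (idle)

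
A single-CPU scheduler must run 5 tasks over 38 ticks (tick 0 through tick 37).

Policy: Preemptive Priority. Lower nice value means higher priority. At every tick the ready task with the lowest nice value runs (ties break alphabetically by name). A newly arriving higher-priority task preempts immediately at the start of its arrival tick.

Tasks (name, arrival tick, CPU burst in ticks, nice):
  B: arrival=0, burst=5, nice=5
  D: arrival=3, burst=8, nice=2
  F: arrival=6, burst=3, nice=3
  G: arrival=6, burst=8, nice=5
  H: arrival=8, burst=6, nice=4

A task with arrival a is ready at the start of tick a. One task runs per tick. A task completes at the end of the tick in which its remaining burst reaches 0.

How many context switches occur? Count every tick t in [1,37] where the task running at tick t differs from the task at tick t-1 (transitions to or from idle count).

t=0: ready={B} → run B
t=1: ready={B} → run B
t=2: ready={B} → run B
t=3: ready={B,D} → run D
t=4: ready={B,D} → run D
t=5: ready={B,D} → run D
t=6: ready={B,D,F,G} → run D
t=7: ready={B,D,F,G} → run D
t=8: ready={B,D,F,G,H} → run D
t=9: ready={B,D,F,G,H} → run D
t=10: ready={B,D,F,G,H} → run D
t=11: ready={B,F,G,H} → run F
t=12: ready={B,F,G,H} → run F
t=13: ready={B,F,G,H} → run F
t=14: ready={B,G,H} → run H
t=15: ready={B,G,H} → run H
t=16: ready={B,G,H} → run H
t=17: ready={B,G,H} → run H
t=18: ready={B,G,H} → run H
t=19: ready={B,G,H} → run H
t=20: ready={B,G} → run B
t=21: ready={B,G} → run B
t=22: ready={G} → run G
t=23: ready={G} → run G
t=24: ready={G} → run G
t=25: ready={G} → run G
t=26: ready={G} → run G
t=27: ready={G} → run G
t=28: ready={G} → run G
t=29: ready={G} → run G
t=30: (idle)
t=31: (idle)
t=32: (idle)
t=33: (idle)
t=34: (idle)
t=35: (idle)
t=36: (idle)
t=37: (idle)

context switches = 6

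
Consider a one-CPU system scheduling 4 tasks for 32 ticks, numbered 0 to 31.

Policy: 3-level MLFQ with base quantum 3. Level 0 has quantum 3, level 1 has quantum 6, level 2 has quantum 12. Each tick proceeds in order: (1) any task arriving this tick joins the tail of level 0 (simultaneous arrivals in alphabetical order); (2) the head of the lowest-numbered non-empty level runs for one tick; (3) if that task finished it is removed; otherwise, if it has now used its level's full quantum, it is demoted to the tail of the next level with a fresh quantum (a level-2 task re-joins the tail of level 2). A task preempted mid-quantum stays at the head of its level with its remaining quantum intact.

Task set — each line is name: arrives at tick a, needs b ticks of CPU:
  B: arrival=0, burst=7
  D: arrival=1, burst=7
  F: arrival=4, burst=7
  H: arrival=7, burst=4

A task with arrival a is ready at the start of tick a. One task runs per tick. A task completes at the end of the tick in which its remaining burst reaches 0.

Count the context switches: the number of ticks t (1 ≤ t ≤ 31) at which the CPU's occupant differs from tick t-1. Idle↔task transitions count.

context switches = 8

t=0: L0/L1/L2 = B/-/- → run B
t=1: L0/L1/L2 = BD/-/- → run B
t=2: L0/L1/L2 = BD/-/- → run B
t=3: L0/L1/L2 = D/B/- → run D
t=4: L0/L1/L2 = DF/B/- → run D
t=5: L0/L1/L2 = DF/B/- → run D
t=6: L0/L1/L2 = F/BD/- → run F
t=7: L0/L1/L2 = FH/BD/- → run F
t=8: L0/L1/L2 = FH/BD/- → run F
t=9: L0/L1/L2 = H/BDF/- → run H
t=10: L0/L1/L2 = H/BDF/- → run H
t=11: L0/L1/L2 = H/BDF/- → run H
t=12: L0/L1/L2 = -/BDFH/- → run B
t=13: L0/L1/L2 = -/BDFH/- → run B
t=14: L0/L1/L2 = -/BDFH/- → run B
t=15: L0/L1/L2 = -/BDFH/- → run B
t=16: L0/L1/L2 = -/DFH/- → run D
t=17: L0/L1/L2 = -/DFH/- → run D
t=18: L0/L1/L2 = -/DFH/- → run D
t=19: L0/L1/L2 = -/DFH/- → run D
t=20: L0/L1/L2 = -/FH/- → run F
t=21: L0/L1/L2 = -/FH/- → run F
t=22: L0/L1/L2 = -/FH/- → run F
t=23: L0/L1/L2 = -/FH/- → run F
t=24: L0/L1/L2 = -/H/- → run H
t=25: (idle)
t=26: (idle)
t=27: (idle)
t=28: (idle)
t=29: (idle)
t=30: (idle)
t=31: (idle)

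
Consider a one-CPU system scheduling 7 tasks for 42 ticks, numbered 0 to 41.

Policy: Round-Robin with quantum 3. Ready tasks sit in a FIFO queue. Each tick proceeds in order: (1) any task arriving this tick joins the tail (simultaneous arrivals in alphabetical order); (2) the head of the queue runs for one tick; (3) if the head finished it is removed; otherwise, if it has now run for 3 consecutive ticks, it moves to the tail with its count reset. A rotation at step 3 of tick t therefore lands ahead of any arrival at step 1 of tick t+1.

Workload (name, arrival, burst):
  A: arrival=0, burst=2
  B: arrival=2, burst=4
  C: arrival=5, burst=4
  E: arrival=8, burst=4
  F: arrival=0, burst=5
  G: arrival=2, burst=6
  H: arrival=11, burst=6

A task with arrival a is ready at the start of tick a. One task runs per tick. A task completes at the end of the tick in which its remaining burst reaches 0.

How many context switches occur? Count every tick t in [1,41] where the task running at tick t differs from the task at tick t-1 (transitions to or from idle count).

context switches = 13

t=0: queue=[A,F] q_used=0 → run A
t=1: queue=[A,F] q_used=1 → run A
t=2: queue=[F,B,G] q_used=0 → run F
t=3: queue=[F,B,G] q_used=1 → run F
t=4: queue=[F,B,G] q_used=2 → run F
t=5: queue=[B,G,F,C] q_used=0 → run B
t=6: queue=[B,G,F,C] q_used=1 → run B
t=7: queue=[B,G,F,C] q_used=2 → run B
t=8: queue=[G,F,C,B,E] q_used=0 → run G
t=9: queue=[G,F,C,B,E] q_used=1 → run G
t=10: queue=[G,F,C,B,E] q_used=2 → run G
t=11: queue=[F,C,B,E,G,H] q_used=0 → run F
t=12: queue=[F,C,B,E,G,H] q_used=1 → run F
t=13: queue=[C,B,E,G,H] q_used=0 → run C
t=14: queue=[C,B,E,G,H] q_used=1 → run C
t=15: queue=[C,B,E,G,H] q_used=2 → run C
t=16: queue=[B,E,G,H,C] q_used=0 → run B
t=17: queue=[E,G,H,C] q_used=0 → run E
t=18: queue=[E,G,H,C] q_used=1 → run E
t=19: queue=[E,G,H,C] q_used=2 → run E
t=20: queue=[G,H,C,E] q_used=0 → run G
t=21: queue=[G,H,C,E] q_used=1 → run G
t=22: queue=[G,H,C,E] q_used=2 → run G
t=23: queue=[H,C,E] q_used=0 → run H
t=24: queue=[H,C,E] q_used=1 → run H
t=25: queue=[H,C,E] q_used=2 → run H
t=26: queue=[C,E,H] q_used=0 → run C
t=27: queue=[E,H] q_used=0 → run E
t=28: queue=[H] q_used=0 → run H
t=29: queue=[H] q_used=1 → run H
t=30: queue=[H] q_used=2 → run H
t=31: (idle)
t=32: (idle)
t=33: (idle)
t=34: (idle)
t=35: (idle)
t=36: (idle)
t=37: (idle)
t=38: (idle)
t=39: (idle)
t=40: (idle)
t=41: (idle)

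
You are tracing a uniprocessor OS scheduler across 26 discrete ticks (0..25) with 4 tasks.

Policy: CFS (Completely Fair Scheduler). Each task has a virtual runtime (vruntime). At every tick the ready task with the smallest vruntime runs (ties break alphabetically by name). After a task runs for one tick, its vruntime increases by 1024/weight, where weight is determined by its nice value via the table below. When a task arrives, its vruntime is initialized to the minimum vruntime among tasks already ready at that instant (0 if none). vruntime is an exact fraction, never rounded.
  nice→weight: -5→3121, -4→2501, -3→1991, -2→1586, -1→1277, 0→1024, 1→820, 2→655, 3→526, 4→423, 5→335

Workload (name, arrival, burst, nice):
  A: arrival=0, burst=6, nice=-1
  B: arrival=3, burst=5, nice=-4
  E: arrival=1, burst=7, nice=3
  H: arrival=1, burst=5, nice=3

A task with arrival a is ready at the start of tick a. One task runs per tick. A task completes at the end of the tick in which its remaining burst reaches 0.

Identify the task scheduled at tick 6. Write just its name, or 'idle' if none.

running at tick 6 = A

t=0: vr[A=0] → run A
t=1: vr[A=1024/1277 E=1024/1277 H=1024/1277] → run A
t=2: vr[A=2048/1277 E=1024/1277 H=1024/1277] → run E
t=3: vr[A=2048/1277 B=1024/1277 E=923136/335851 H=1024/1277] → run B
t=4: vr[A=2048/1277 B=3868672/3193777 E=923136/335851 H=1024/1277] → run H
t=5: vr[A=2048/1277 B=3868672/3193777 E=923136/335851 H=923136/335851] → run B
t=6: vr[A=2048/1277 B=5176320/3193777 E=923136/335851 H=923136/335851] → run A
t=7: vr[A=3072/1277 B=5176320/3193777 E=923136/335851 H=923136/335851] → run B
t=8: vr[A=3072/1277 B=6483968/3193777 E=923136/335851 H=923136/335851] → run B
t=9: vr[A=3072/1277 B=7791616/3193777 E=923136/335851 H=923136/335851] → run A
t=10: vr[A=4096/1277 B=7791616/3193777 E=923136/335851 H=923136/335851] → run B
t=11: vr[A=4096/1277 E=923136/335851 H=923136/335851] → run E
t=12: vr[A=4096/1277 E=1576960/335851 H=923136/335851] → run H
t=13: vr[A=4096/1277 E=1576960/335851 H=1576960/335851] → run A
t=14: vr[A=5120/1277 E=1576960/335851 H=1576960/335851] → run A
t=15: vr[E=1576960/335851 H=1576960/335851] → run E
t=16: vr[E=2230784/335851 H=1576960/335851] → run H
t=17: vr[E=2230784/335851 H=2230784/335851] → run E
t=18: vr[E=2884608/335851 H=2230784/335851] → run H
t=19: vr[E=2884608/335851 H=2884608/335851] → run E
t=20: vr[E=3538432/335851 H=2884608/335851] → run H
t=21: vr[E=3538432/335851] → run E
t=22: vr[E=4192256/335851] → run E
t=23: (idle)
t=24: (idle)
t=25: (idle)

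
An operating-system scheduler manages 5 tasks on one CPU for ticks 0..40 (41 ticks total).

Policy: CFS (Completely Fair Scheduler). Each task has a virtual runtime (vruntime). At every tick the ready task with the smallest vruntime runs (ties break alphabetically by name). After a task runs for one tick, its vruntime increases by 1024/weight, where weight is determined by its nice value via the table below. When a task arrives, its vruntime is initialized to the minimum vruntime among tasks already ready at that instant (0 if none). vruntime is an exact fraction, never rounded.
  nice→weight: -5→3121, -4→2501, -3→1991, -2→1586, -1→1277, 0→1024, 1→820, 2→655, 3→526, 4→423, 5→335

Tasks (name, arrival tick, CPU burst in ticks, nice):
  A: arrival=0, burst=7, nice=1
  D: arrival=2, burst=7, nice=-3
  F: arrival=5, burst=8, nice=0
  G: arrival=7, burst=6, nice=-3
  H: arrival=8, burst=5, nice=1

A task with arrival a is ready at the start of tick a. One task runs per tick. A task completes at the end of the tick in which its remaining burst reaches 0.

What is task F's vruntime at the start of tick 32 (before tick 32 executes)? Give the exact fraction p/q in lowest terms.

t=0: vr[A=0] → run A
t=1: vr[A=256/205] → run A
t=2: vr[A=512/205 D=512/205] → run A
t=3: vr[A=768/205 D=512/205] → run D
t=4: vr[A=768/205 D=1229312/408155] → run D
t=5: vr[A=768/205 D=1439232/408155 F=1439232/408155] → run D
t=6: vr[A=768/205 D=1649152/408155 F=1439232/408155] → run F
t=7: vr[A=768/205 D=1649152/408155 F=1847387/408155 G=768/205] → run A
t=8: vr[A=1024/205 D=1649152/408155 F=1847387/408155 G=768/205 H=768/205] → run G
t=9: vr[A=1024/205 D=1649152/408155 F=1847387/408155 G=1739008/408155 H=768/205] → run H
t=10: vr[A=1024/205 D=1649152/408155 F=1847387/408155 G=1739008/408155 H=1024/205] → run D
t=11: vr[A=1024/205 D=1859072/408155 F=1847387/408155 G=1739008/408155 H=1024/205] → run G
t=12: vr[A=1024/205 D=1859072/408155 F=1847387/408155 G=1948928/408155 H=1024/205] → run F
t=13: vr[A=1024/205 D=1859072/408155 F=2255542/408155 G=1948928/408155 H=1024/205] → run D
t=14: vr[A=1024/205 D=2068992/408155 F=2255542/408155 G=1948928/408155 H=1024/205] → run G
t=15: vr[A=1024/205 D=2068992/408155 F=2255542/408155 G=2158848/408155 H=1024/205] → run A
t=16: vr[A=256/41 D=2068992/408155 F=2255542/408155 G=2158848/408155 H=1024/205] → run H
t=17: vr[A=256/41 D=2068992/408155 F=2255542/408155 G=2158848/408155 H=256/41] → run D
t=18: vr[A=256/41 D=2278912/408155 F=2255542/408155 G=2158848/408155 H=256/41] → run G
t=19: vr[A=256/41 D=2278912/408155 F=2255542/408155 G=2368768/408155 H=256/41] → run F
t=20: vr[A=256/41 D=2278912/408155 F=2663697/408155 G=2368768/408155 H=256/41] → run D
t=21: vr[A=256/41 F=2663697/408155 G=2368768/408155 H=256/41] → run G
t=22: vr[A=256/41 F=2663697/408155 G=2578688/408155 H=256/41] → run A
t=23: vr[A=1536/205 F=2663697/408155 G=2578688/408155 H=256/41] → run H
t=24: vr[A=1536/205 F=2663697/408155 G=2578688/408155 H=1536/205] → run G
t=25: vr[A=1536/205 F=2663697/408155 H=1536/205] → run F
t=26: vr[A=1536/205 F=3071852/408155 H=1536/205] → run A
t=27: vr[F=3071852/408155 H=1536/205] → run H
t=28: vr[F=3071852/408155 H=1792/205] → run F
t=29: vr[F=3480007/408155 H=1792/205] → run F
t=30: vr[F=3888162/408155 H=1792/205] → run H
t=31: vr[F=3888162/408155] → run F
t=32: vr[F=4296317/408155] → run F
t=33: (idle)
t=34: (idle)
t=35: (idle)
t=36: (idle)
t=37: (idle)
t=38: (idle)
t=39: (idle)
t=40: (idle)

vruntime(F, start of tick 32) = 4296317/408155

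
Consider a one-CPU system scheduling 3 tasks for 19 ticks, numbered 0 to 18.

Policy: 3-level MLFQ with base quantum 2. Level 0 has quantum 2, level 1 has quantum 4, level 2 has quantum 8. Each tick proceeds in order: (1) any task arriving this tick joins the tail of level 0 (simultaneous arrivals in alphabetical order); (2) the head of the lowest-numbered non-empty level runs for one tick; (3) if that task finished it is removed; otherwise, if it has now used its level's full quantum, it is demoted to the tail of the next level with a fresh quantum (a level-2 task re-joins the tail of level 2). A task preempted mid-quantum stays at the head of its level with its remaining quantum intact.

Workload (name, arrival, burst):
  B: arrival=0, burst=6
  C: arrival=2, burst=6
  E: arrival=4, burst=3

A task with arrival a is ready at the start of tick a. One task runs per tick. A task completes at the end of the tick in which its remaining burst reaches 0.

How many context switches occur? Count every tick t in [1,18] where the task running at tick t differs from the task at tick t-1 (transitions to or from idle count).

t=0: L0/L1/L2 = B/-/- → run B
t=1: L0/L1/L2 = B/-/- → run B
t=2: L0/L1/L2 = C/B/- → run C
t=3: L0/L1/L2 = C/B/- → run C
t=4: L0/L1/L2 = E/BC/- → run E
t=5: L0/L1/L2 = E/BC/- → run E
t=6: L0/L1/L2 = -/BCE/- → run B
t=7: L0/L1/L2 = -/BCE/- → run B
t=8: L0/L1/L2 = -/BCE/- → run B
t=9: L0/L1/L2 = -/BCE/- → run B
t=10: L0/L1/L2 = -/CE/- → run C
t=11: L0/L1/L2 = -/CE/- → run C
t=12: L0/L1/L2 = -/CE/- → run C
t=13: L0/L1/L2 = -/CE/- → run C
t=14: L0/L1/L2 = -/E/- → run E
t=15: (idle)
t=16: (idle)
t=17: (idle)
t=18: (idle)

context switches = 6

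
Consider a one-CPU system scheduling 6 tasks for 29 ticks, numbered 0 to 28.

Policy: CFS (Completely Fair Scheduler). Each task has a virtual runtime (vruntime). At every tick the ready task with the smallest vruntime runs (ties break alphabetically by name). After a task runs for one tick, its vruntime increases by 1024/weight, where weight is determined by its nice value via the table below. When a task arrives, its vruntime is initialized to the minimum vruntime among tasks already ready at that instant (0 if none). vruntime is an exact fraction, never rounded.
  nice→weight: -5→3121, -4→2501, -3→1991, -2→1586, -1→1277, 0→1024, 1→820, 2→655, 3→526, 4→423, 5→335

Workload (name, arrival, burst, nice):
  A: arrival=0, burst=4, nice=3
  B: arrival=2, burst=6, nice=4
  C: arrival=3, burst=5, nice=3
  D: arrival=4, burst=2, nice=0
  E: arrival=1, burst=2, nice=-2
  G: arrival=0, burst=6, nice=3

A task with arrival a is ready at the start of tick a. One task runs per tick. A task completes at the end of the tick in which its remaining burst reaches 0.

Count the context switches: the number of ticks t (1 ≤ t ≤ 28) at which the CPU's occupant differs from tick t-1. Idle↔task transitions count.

t=0: vr[A=0 G=0] → run A
t=1: vr[A=512/263 E=0 G=0] → run E
t=2: vr[A=512/263 B=0 E=512/793 G=0] → run B
t=3: vr[A=512/263 B=1024/423 C=0 E=512/793 G=0] → run C
t=4: vr[A=512/263 B=1024/423 C=512/263 D=0 E=512/793 G=0] → run D
t=5: vr[A=512/263 B=1024/423 C=512/263 D=1 E=512/793 G=0] → run G
t=6: vr[A=512/263 B=1024/423 C=512/263 D=1 E=512/793 G=512/263] → run E
t=7: vr[A=512/263 B=1024/423 C=512/263 D=1 G=512/263] → run D
t=8: vr[A=512/263 B=1024/423 C=512/263 G=512/263] → run A
t=9: vr[A=1024/263 B=1024/423 C=512/263 G=512/263] → run C
t=10: vr[A=1024/263 B=1024/423 C=1024/263 G=512/263] → run G
t=11: vr[A=1024/263 B=1024/423 C=1024/263 G=1024/263] → run B
t=12: vr[A=1024/263 B=2048/423 C=1024/263 G=1024/263] → run A
t=13: vr[A=1536/263 B=2048/423 C=1024/263 G=1024/263] → run C
t=14: vr[A=1536/263 B=2048/423 C=1536/263 G=1024/263] → run G
t=15: vr[A=1536/263 B=2048/423 C=1536/263 G=1536/263] → run B
t=16: vr[A=1536/263 B=1024/141 C=1536/263 G=1536/263] → run A
t=17: vr[B=1024/141 C=1536/263 G=1536/263] → run C
t=18: vr[B=1024/141 C=2048/263 G=1536/263] → run G
t=19: vr[B=1024/141 C=2048/263 G=2048/263] → run B
t=20: vr[B=4096/423 C=2048/263 G=2048/263] → run C
t=21: vr[B=4096/423 G=2048/263] → run G
t=22: vr[B=4096/423 G=2560/263] → run B
t=23: vr[B=5120/423 G=2560/263] → run G
t=24: vr[B=5120/423] → run B
t=25: (idle)
t=26: (idle)
t=27: (idle)
t=28: (idle)

context switches = 25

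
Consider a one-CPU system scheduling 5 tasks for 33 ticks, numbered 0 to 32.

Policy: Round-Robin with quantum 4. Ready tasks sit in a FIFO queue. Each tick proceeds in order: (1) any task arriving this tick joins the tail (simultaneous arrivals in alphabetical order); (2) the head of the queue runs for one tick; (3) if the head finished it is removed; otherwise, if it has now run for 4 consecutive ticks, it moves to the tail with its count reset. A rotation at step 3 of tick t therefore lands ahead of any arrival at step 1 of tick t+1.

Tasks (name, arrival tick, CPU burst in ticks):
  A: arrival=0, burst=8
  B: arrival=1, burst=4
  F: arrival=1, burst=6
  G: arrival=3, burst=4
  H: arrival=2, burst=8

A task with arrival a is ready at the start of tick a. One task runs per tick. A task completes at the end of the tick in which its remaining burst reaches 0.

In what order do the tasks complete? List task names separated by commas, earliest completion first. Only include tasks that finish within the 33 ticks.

completion order = B, G, A, F, H

t=0: queue=[A] q_used=0 → run A
t=1: queue=[A,B,F] q_used=1 → run A
t=2: queue=[A,B,F,H] q_used=2 → run A
t=3: queue=[A,B,F,H,G] q_used=3 → run A
t=4: queue=[B,F,H,G,A] q_used=0 → run B
t=5: queue=[B,F,H,G,A] q_used=1 → run B
t=6: queue=[B,F,H,G,A] q_used=2 → run B
t=7: queue=[B,F,H,G,A] q_used=3 → run B
t=8: queue=[F,H,G,A] q_used=0 → run F
t=9: queue=[F,H,G,A] q_used=1 → run F
t=10: queue=[F,H,G,A] q_used=2 → run F
t=11: queue=[F,H,G,A] q_used=3 → run F
t=12: queue=[H,G,A,F] q_used=0 → run H
t=13: queue=[H,G,A,F] q_used=1 → run H
t=14: queue=[H,G,A,F] q_used=2 → run H
t=15: queue=[H,G,A,F] q_used=3 → run H
t=16: queue=[G,A,F,H] q_used=0 → run G
t=17: queue=[G,A,F,H] q_used=1 → run G
t=18: queue=[G,A,F,H] q_used=2 → run G
t=19: queue=[G,A,F,H] q_used=3 → run G
t=20: queue=[A,F,H] q_used=0 → run A
t=21: queue=[A,F,H] q_used=1 → run A
t=22: queue=[A,F,H] q_used=2 → run A
t=23: queue=[A,F,H] q_used=3 → run A
t=24: queue=[F,H] q_used=0 → run F
t=25: queue=[F,H] q_used=1 → run F
t=26: queue=[H] q_used=0 → run H
t=27: queue=[H] q_used=1 → run H
t=28: queue=[H] q_used=2 → run H
t=29: queue=[H] q_used=3 → run H
t=30: (idle)
t=31: (idle)
t=32: (idle)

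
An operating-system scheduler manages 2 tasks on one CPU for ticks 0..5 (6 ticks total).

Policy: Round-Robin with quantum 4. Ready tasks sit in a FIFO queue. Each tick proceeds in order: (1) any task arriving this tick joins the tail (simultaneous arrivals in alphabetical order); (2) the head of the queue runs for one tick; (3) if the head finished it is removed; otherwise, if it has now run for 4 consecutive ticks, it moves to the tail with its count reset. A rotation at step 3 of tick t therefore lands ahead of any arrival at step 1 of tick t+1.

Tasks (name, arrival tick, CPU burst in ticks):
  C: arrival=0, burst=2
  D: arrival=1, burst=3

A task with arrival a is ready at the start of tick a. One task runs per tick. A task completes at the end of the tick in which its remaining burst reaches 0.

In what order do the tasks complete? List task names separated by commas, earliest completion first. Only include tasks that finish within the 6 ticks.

completion order = C, D

t=0: queue=[C] q_used=0 → run C
t=1: queue=[C,D] q_used=1 → run C
t=2: queue=[D] q_used=0 → run D
t=3: queue=[D] q_used=1 → run D
t=4: queue=[D] q_used=2 → run D
t=5: (idle)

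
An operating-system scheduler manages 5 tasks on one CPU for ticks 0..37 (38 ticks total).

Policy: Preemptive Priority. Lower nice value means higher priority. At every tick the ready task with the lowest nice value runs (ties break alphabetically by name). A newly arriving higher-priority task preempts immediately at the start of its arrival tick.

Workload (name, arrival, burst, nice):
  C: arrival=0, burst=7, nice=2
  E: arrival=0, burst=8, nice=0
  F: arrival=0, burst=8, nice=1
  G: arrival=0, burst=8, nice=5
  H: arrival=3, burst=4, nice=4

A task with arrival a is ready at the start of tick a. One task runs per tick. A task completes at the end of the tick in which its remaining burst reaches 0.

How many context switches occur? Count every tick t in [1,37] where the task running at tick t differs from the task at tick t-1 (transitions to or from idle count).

t=0: ready={C,E,F,G} → run E
t=1: ready={C,E,F,G} → run E
t=2: ready={C,E,F,G} → run E
t=3: ready={C,E,F,G,H} → run E
t=4: ready={C,E,F,G,H} → run E
t=5: ready={C,E,F,G,H} → run E
t=6: ready={C,E,F,G,H} → run E
t=7: ready={C,E,F,G,H} → run E
t=8: ready={C,F,G,H} → run F
t=9: ready={C,F,G,H} → run F
t=10: ready={C,F,G,H} → run F
t=11: ready={C,F,G,H} → run F
t=12: ready={C,F,G,H} → run F
t=13: ready={C,F,G,H} → run F
t=14: ready={C,F,G,H} → run F
t=15: ready={C,F,G,H} → run F
t=16: ready={C,G,H} → run C
t=17: ready={C,G,H} → run C
t=18: ready={C,G,H} → run C
t=19: ready={C,G,H} → run C
t=20: ready={C,G,H} → run C
t=21: ready={C,G,H} → run C
t=22: ready={C,G,H} → run C
t=23: ready={G,H} → run H
t=24: ready={G,H} → run H
t=25: ready={G,H} → run H
t=26: ready={G,H} → run H
t=27: ready={G} → run G
t=28: ready={G} → run G
t=29: ready={G} → run G
t=30: ready={G} → run G
t=31: ready={G} → run G
t=32: ready={G} → run G
t=33: ready={G} → run G
t=34: ready={G} → run G
t=35: (idle)
t=36: (idle)
t=37: (idle)

context switches = 5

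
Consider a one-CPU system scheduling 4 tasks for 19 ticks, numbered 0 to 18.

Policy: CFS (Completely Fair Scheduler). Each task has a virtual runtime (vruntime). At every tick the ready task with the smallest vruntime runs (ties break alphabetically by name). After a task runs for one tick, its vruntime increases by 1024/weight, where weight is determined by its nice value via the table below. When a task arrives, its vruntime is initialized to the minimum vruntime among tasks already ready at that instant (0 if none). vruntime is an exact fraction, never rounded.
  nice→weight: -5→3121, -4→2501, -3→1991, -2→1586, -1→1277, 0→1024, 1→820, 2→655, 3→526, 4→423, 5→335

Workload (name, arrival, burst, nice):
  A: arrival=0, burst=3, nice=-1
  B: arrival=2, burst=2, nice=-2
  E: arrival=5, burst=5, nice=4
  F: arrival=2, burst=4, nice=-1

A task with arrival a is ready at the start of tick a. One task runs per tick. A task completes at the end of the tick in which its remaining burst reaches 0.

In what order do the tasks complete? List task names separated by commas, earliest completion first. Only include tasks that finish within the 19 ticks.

completion order = A, B, F, E

t=0: vr[A=0] → run A
t=1: vr[A=1024/1277] → run A
t=2: vr[A=2048/1277 B=2048/1277 F=2048/1277] → run A
t=3: vr[B=2048/1277 F=2048/1277] → run B
t=4: vr[B=2277888/1012661 F=2048/1277] → run F
t=5: vr[B=2277888/1012661 E=2277888/1012661 F=3072/1277] → run B
t=6: vr[E=2277888/1012661 F=3072/1277] → run E
t=7: vr[E=2000511488/428355603 F=3072/1277] → run F
t=8: vr[E=2000511488/428355603 F=4096/1277] → run F
t=9: vr[E=2000511488/428355603 F=5120/1277] → run F
t=10: vr[E=2000511488/428355603] → run E
t=11: vr[E=3037476352/428355603] → run E
t=12: vr[E=1358147072/142785201] → run E
t=13: vr[E=5111406080/428355603] → run E
t=14: (idle)
t=15: (idle)
t=16: (idle)
t=17: (idle)
t=18: (idle)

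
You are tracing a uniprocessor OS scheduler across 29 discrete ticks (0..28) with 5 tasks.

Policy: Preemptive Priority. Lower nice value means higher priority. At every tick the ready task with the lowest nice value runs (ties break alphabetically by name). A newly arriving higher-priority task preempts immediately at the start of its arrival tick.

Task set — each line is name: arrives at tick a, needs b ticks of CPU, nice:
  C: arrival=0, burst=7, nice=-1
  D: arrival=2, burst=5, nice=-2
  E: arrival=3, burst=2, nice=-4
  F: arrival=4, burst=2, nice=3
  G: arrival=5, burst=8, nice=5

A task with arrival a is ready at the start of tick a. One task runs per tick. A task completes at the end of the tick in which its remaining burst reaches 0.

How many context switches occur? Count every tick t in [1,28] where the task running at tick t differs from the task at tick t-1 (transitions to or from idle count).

t=0: ready={C} → run C
t=1: ready={C} → run C
t=2: ready={C,D} → run D
t=3: ready={C,D,E} → run E
t=4: ready={C,D,E,F} → run E
t=5: ready={C,D,F,G} → run D
t=6: ready={C,D,F,G} → run D
t=7: ready={C,D,F,G} → run D
t=8: ready={C,D,F,G} → run D
t=9: ready={C,F,G} → run C
t=10: ready={C,F,G} → run C
t=11: ready={C,F,G} → run C
t=12: ready={C,F,G} → run C
t=13: ready={C,F,G} → run C
t=14: ready={F,G} → run F
t=15: ready={F,G} → run F
t=16: ready={G} → run G
t=17: ready={G} → run G
t=18: ready={G} → run G
t=19: ready={G} → run G
t=20: ready={G} → run G
t=21: ready={G} → run G
t=22: ready={G} → run G
t=23: ready={G} → run G
t=24: (idle)
t=25: (idle)
t=26: (idle)
t=27: (idle)
t=28: (idle)

context switches = 7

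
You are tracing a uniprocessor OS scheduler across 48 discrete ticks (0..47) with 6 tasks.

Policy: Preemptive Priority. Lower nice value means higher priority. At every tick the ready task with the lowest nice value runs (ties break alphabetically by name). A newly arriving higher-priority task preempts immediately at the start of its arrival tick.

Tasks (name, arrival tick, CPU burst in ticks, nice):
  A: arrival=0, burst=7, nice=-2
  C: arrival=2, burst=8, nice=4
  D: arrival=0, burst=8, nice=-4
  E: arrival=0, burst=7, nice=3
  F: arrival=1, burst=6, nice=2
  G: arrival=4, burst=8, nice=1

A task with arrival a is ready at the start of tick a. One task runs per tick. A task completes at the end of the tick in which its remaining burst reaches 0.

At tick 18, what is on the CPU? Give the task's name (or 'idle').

t=0: ready={A,D,E} → run D
t=1: ready={A,D,E,F} → run D
t=2: ready={A,C,D,E,F} → run D
t=3: ready={A,C,D,E,F} → run D
t=4: ready={A,C,D,E,F,G} → run D
t=5: ready={A,C,D,E,F,G} → run D
t=6: ready={A,C,D,E,F,G} → run D
t=7: ready={A,C,D,E,F,G} → run D
t=8: ready={A,C,E,F,G} → run A
t=9: ready={A,C,E,F,G} → run A
t=10: ready={A,C,E,F,G} → run A
t=11: ready={A,C,E,F,G} → run A
t=12: ready={A,C,E,F,G} → run A
t=13: ready={A,C,E,F,G} → run A
t=14: ready={A,C,E,F,G} → run A
t=15: ready={C,E,F,G} → run G
t=16: ready={C,E,F,G} → run G
t=17: ready={C,E,F,G} → run G
t=18: ready={C,E,F,G} → run G
t=19: ready={C,E,F,G} → run G
t=20: ready={C,E,F,G} → run G
t=21: ready={C,E,F,G} → run G
t=22: ready={C,E,F,G} → run G
t=23: ready={C,E,F} → run F
t=24: ready={C,E,F} → run F
t=25: ready={C,E,F} → run F
t=26: ready={C,E,F} → run F
t=27: ready={C,E,F} → run F
t=28: ready={C,E,F} → run F
t=29: ready={C,E} → run E
t=30: ready={C,E} → run E
t=31: ready={C,E} → run E
t=32: ready={C,E} → run E
t=33: ready={C,E} → run E
t=34: ready={C,E} → run E
t=35: ready={C,E} → run E
t=36: ready={C} → run C
t=37: ready={C} → run C
t=38: ready={C} → run C
t=39: ready={C} → run C
t=40: ready={C} → run C
t=41: ready={C} → run C
t=42: ready={C} → run C
t=43: ready={C} → run C
t=44: (idle)
t=45: (idle)
t=46: (idle)
t=47: (idle)

running at tick 18 = G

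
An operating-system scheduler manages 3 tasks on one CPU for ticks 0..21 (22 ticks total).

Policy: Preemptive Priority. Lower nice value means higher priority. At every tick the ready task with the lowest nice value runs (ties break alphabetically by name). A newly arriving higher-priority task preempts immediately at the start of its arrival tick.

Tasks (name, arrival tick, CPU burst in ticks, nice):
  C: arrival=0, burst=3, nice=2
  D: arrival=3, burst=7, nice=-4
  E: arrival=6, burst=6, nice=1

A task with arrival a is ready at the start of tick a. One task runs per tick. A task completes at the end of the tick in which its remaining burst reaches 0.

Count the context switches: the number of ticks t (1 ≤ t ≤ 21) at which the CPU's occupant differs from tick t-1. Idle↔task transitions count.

context switches = 3

t=0: ready={C} → run C
t=1: ready={C} → run C
t=2: ready={C} → run C
t=3: ready={D} → run D
t=4: ready={D} → run D
t=5: ready={D} → run D
t=6: ready={D,E} → run D
t=7: ready={D,E} → run D
t=8: ready={D,E} → run D
t=9: ready={D,E} → run D
t=10: ready={E} → run E
t=11: ready={E} → run E
t=12: ready={E} → run E
t=13: ready={E} → run E
t=14: ready={E} → run E
t=15: ready={E} → run E
t=16: (idle)
t=17: (idle)
t=18: (idle)
t=19: (idle)
t=20: (idle)
t=21: (idle)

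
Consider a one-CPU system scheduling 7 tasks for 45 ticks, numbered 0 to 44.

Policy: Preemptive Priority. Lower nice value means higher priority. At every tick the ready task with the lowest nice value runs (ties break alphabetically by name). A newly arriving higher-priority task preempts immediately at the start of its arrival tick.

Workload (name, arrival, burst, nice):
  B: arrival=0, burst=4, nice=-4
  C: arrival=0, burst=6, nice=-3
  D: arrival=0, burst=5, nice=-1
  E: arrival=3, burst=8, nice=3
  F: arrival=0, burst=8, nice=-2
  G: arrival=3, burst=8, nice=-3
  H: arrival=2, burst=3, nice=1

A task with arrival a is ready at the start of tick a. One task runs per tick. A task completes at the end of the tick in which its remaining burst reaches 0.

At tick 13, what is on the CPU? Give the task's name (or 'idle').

running at tick 13 = G

t=0: ready={B,C,D,F} → run B
t=1: ready={B,C,D,F} → run B
t=2: ready={B,C,D,F,H} → run B
t=3: ready={B,C,D,E,F,G,H} → run B
t=4: ready={C,D,E,F,G,H} → run C
t=5: ready={C,D,E,F,G,H} → run C
t=6: ready={C,D,E,F,G,H} → run C
t=7: ready={C,D,E,F,G,H} → run C
t=8: ready={C,D,E,F,G,H} → run C
t=9: ready={C,D,E,F,G,H} → run C
t=10: ready={D,E,F,G,H} → run G
t=11: ready={D,E,F,G,H} → run G
t=12: ready={D,E,F,G,H} → run G
t=13: ready={D,E,F,G,H} → run G
t=14: ready={D,E,F,G,H} → run G
t=15: ready={D,E,F,G,H} → run G
t=16: ready={D,E,F,G,H} → run G
t=17: ready={D,E,F,G,H} → run G
t=18: ready={D,E,F,H} → run F
t=19: ready={D,E,F,H} → run F
t=20: ready={D,E,F,H} → run F
t=21: ready={D,E,F,H} → run F
t=22: ready={D,E,F,H} → run F
t=23: ready={D,E,F,H} → run F
t=24: ready={D,E,F,H} → run F
t=25: ready={D,E,F,H} → run F
t=26: ready={D,E,H} → run D
t=27: ready={D,E,H} → run D
t=28: ready={D,E,H} → run D
t=29: ready={D,E,H} → run D
t=30: ready={D,E,H} → run D
t=31: ready={E,H} → run H
t=32: ready={E,H} → run H
t=33: ready={E,H} → run H
t=34: ready={E} → run E
t=35: ready={E} → run E
t=36: ready={E} → run E
t=37: ready={E} → run E
t=38: ready={E} → run E
t=39: ready={E} → run E
t=40: ready={E} → run E
t=41: ready={E} → run E
t=42: (idle)
t=43: (idle)
t=44: (idle)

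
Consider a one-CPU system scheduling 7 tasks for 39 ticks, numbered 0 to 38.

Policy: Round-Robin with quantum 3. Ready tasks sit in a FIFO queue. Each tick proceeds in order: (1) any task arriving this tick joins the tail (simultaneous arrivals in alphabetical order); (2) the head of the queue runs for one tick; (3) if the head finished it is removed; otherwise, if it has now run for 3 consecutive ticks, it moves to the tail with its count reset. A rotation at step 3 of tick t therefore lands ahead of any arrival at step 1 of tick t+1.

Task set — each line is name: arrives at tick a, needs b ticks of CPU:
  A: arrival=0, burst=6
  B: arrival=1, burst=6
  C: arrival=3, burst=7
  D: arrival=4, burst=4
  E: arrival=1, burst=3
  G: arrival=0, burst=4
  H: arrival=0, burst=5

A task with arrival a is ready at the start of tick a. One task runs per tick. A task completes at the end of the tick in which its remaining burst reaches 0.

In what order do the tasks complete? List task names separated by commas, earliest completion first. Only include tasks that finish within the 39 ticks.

t=0: queue=[A,G,H] q_used=0 → run A
t=1: queue=[A,G,H,B,E] q_used=1 → run A
t=2: queue=[A,G,H,B,E] q_used=2 → run A
t=3: queue=[G,H,B,E,A,C] q_used=0 → run G
t=4: queue=[G,H,B,E,A,C,D] q_used=1 → run G
t=5: queue=[G,H,B,E,A,C,D] q_used=2 → run G
t=6: queue=[H,B,E,A,C,D,G] q_used=0 → run H
t=7: queue=[H,B,E,A,C,D,G] q_used=1 → run H
t=8: queue=[H,B,E,A,C,D,G] q_used=2 → run H
t=9: queue=[B,E,A,C,D,G,H] q_used=0 → run B
t=10: queue=[B,E,A,C,D,G,H] q_used=1 → run B
t=11: queue=[B,E,A,C,D,G,H] q_used=2 → run B
t=12: queue=[E,A,C,D,G,H,B] q_used=0 → run E
t=13: queue=[E,A,C,D,G,H,B] q_used=1 → run E
t=14: queue=[E,A,C,D,G,H,B] q_used=2 → run E
t=15: queue=[A,C,D,G,H,B] q_used=0 → run A
t=16: queue=[A,C,D,G,H,B] q_used=1 → run A
t=17: queue=[A,C,D,G,H,B] q_used=2 → run A
t=18: queue=[C,D,G,H,B] q_used=0 → run C
t=19: queue=[C,D,G,H,B] q_used=1 → run C
t=20: queue=[C,D,G,H,B] q_used=2 → run C
t=21: queue=[D,G,H,B,C] q_used=0 → run D
t=22: queue=[D,G,H,B,C] q_used=1 → run D
t=23: queue=[D,G,H,B,C] q_used=2 → run D
t=24: queue=[G,H,B,C,D] q_used=0 → run G
t=25: queue=[H,B,C,D] q_used=0 → run H
t=26: queue=[H,B,C,D] q_used=1 → run H
t=27: queue=[B,C,D] q_used=0 → run B
t=28: queue=[B,C,D] q_used=1 → run B
t=29: queue=[B,C,D] q_used=2 → run B
t=30: queue=[C,D] q_used=0 → run C
t=31: queue=[C,D] q_used=1 → run C
t=32: queue=[C,D] q_used=2 → run C
t=33: queue=[D,C] q_used=0 → run D
t=34: queue=[C] q_used=0 → run C
t=35: (idle)
t=36: (idle)
t=37: (idle)
t=38: (idle)

completion order = E, A, G, H, B, D, C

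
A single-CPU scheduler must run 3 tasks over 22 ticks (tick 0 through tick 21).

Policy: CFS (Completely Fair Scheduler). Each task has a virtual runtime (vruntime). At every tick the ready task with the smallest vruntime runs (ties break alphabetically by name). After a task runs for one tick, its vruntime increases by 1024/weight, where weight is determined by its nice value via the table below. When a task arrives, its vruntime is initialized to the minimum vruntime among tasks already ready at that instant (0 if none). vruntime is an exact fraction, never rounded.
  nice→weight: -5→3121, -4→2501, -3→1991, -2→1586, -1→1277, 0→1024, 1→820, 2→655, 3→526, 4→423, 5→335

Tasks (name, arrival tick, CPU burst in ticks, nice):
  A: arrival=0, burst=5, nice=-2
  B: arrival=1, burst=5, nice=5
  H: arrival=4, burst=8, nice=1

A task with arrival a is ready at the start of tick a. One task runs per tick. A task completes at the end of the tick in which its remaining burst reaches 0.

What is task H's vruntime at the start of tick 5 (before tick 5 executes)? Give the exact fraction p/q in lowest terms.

t=0: vr[A=0] → run A
t=1: vr[A=512/793 B=512/793] → run A
t=2: vr[A=1024/793 B=512/793] → run B
t=3: vr[A=1024/793 B=983552/265655] → run A
t=4: vr[A=1536/793 B=983552/265655 H=1536/793] → run A
t=5: vr[A=2048/793 B=983552/265655 H=1536/793] → run H
t=6: vr[A=2048/793 B=983552/265655 H=517888/162565] → run A
t=7: vr[B=983552/265655 H=517888/162565] → run H
t=8: vr[B=983552/265655 H=720896/162565] → run B
t=9: vr[B=1795584/265655 H=720896/162565] → run H
t=10: vr[B=1795584/265655 H=923904/162565] → run H
t=11: vr[B=1795584/265655 H=1126912/162565] → run B
t=12: vr[B=2607616/265655 H=1126912/162565] → run H
t=13: vr[B=2607616/265655 H=265984/32513] → run H
t=14: vr[B=2607616/265655 H=1532928/162565] → run H
t=15: vr[B=2607616/265655 H=1735936/162565] → run B
t=16: vr[B=3419648/265655 H=1735936/162565] → run H
t=17: vr[B=3419648/265655] → run B
t=18: (idle)
t=19: (idle)
t=20: (idle)
t=21: (idle)

vruntime(H, start of tick 5) = 1536/793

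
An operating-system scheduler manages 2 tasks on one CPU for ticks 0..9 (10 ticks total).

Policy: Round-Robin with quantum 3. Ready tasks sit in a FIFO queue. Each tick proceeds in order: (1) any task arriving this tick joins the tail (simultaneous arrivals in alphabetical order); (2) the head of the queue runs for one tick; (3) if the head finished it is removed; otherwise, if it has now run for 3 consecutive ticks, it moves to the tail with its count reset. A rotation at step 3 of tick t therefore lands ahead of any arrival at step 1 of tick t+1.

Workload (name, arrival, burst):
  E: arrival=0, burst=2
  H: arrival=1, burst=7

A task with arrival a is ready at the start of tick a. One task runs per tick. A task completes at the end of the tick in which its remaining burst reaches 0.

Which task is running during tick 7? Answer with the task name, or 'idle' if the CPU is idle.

running at tick 7 = H

t=0: queue=[E] q_used=0 → run E
t=1: queue=[E,H] q_used=1 → run E
t=2: queue=[H] q_used=0 → run H
t=3: queue=[H] q_used=1 → run H
t=4: queue=[H] q_used=2 → run H
t=5: queue=[H] q_used=0 → run H
t=6: queue=[H] q_used=1 → run H
t=7: queue=[H] q_used=2 → run H
t=8: queue=[H] q_used=0 → run H
t=9: (idle)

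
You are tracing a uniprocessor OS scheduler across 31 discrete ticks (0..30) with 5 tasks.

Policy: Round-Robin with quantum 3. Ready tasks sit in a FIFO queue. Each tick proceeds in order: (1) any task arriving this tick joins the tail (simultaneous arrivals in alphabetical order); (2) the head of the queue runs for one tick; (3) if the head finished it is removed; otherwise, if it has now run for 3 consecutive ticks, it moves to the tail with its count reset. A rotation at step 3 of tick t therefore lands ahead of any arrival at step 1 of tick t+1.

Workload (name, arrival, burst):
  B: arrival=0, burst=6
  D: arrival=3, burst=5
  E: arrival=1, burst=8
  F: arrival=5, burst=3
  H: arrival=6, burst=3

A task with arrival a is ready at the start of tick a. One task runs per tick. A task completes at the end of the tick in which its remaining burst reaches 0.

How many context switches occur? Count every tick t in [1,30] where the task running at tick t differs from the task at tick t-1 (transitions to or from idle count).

t=0: queue=[B] q_used=0 → run B
t=1: queue=[B,E] q_used=1 → run B
t=2: queue=[B,E] q_used=2 → run B
t=3: queue=[E,B,D] q_used=0 → run E
t=4: queue=[E,B,D] q_used=1 → run E
t=5: queue=[E,B,D,F] q_used=2 → run E
t=6: queue=[B,D,F,E,H] q_used=0 → run B
t=7: queue=[B,D,F,E,H] q_used=1 → run B
t=8: queue=[B,D,F,E,H] q_used=2 → run B
t=9: queue=[D,F,E,H] q_used=0 → run D
t=10: queue=[D,F,E,H] q_used=1 → run D
t=11: queue=[D,F,E,H] q_used=2 → run D
t=12: queue=[F,E,H,D] q_used=0 → run F
t=13: queue=[F,E,H,D] q_used=1 → run F
t=14: queue=[F,E,H,D] q_used=2 → run F
t=15: queue=[E,H,D] q_used=0 → run E
t=16: queue=[E,H,D] q_used=1 → run E
t=17: queue=[E,H,D] q_used=2 → run E
t=18: queue=[H,D,E] q_used=0 → run H
t=19: queue=[H,D,E] q_used=1 → run H
t=20: queue=[H,D,E] q_used=2 → run H
t=21: queue=[D,E] q_used=0 → run D
t=22: queue=[D,E] q_used=1 → run D
t=23: queue=[E] q_used=0 → run E
t=24: queue=[E] q_used=1 → run E
t=25: (idle)
t=26: (idle)
t=27: (idle)
t=28: (idle)
t=29: (idle)
t=30: (idle)

context switches = 9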